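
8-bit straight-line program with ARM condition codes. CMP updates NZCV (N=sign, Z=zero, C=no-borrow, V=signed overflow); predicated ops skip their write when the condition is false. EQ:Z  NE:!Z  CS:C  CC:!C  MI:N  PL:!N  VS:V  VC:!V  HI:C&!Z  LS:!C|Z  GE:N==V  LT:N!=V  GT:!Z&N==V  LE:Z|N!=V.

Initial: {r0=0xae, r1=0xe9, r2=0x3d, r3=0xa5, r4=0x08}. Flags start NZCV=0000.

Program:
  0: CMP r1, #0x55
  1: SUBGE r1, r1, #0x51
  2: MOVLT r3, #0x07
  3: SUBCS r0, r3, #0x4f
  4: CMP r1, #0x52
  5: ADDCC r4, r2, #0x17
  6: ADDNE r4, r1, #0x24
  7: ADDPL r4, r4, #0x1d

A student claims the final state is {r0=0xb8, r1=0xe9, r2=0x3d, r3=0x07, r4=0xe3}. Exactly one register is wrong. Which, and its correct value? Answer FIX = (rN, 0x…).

FIX = (r4, 0x0d)

[0] flags=1010 → (cmp)
[1] flags=1010 GE?F → skip
[2] flags=1010 LT?T → r3=0x07
[3] flags=1010 CS?T → r0=0xb8
[4] flags=1010 → (cmp)
[5] flags=1010 CC?F → skip
[6] flags=1010 NE?T → r4=0x0d
[7] flags=1010 PL?F → skip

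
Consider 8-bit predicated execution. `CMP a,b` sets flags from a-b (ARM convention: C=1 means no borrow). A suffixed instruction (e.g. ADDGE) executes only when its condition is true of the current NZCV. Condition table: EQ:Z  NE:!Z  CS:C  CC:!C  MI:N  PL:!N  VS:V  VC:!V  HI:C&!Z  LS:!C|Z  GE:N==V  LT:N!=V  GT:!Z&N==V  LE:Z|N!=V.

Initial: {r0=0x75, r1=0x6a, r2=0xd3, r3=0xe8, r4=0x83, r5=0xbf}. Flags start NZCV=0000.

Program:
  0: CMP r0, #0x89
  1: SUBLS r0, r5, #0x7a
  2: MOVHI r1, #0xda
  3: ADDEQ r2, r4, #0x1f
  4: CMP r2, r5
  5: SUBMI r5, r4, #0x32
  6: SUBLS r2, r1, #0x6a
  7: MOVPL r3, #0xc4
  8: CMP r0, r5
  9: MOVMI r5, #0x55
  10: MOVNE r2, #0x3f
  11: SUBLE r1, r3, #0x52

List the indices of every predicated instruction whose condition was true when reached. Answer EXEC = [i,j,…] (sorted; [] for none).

[0] flags=1001 → (cmp)
[1] flags=1001 LS?T → r0=0x45
[2] flags=1001 HI?F → skip
[3] flags=1001 EQ?F → skip
[4] flags=0010 → (cmp)
[5] flags=0010 MI?F → skip
[6] flags=0010 LS?F → skip
[7] flags=0010 PL?T → r3=0xc4
[8] flags=1001 → (cmp)
[9] flags=1001 MI?T → r5=0x55
[10] flags=1001 NE?T → r2=0x3f
[11] flags=1001 LE?F → skip

EXEC = [1,7,9,10]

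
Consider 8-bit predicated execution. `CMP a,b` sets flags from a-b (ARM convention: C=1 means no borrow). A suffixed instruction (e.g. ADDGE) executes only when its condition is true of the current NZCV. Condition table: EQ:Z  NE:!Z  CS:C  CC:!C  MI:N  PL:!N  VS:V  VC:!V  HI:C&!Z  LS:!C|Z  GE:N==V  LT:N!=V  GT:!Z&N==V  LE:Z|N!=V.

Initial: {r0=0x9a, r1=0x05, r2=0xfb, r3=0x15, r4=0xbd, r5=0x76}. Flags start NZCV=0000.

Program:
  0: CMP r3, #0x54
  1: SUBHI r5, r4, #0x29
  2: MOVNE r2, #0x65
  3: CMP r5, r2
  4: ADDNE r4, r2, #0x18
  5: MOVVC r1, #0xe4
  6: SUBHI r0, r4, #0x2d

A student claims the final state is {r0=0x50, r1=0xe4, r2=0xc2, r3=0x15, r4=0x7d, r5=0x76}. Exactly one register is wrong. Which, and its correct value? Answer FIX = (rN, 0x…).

[0] flags=1000 → (cmp)
[1] flags=1000 HI?F → skip
[2] flags=1000 NE?T → r2=0x65
[3] flags=0010 → (cmp)
[4] flags=0010 NE?T → r4=0x7d
[5] flags=0010 VC?T → r1=0xe4
[6] flags=0010 HI?T → r0=0x50

FIX = (r2, 0x65)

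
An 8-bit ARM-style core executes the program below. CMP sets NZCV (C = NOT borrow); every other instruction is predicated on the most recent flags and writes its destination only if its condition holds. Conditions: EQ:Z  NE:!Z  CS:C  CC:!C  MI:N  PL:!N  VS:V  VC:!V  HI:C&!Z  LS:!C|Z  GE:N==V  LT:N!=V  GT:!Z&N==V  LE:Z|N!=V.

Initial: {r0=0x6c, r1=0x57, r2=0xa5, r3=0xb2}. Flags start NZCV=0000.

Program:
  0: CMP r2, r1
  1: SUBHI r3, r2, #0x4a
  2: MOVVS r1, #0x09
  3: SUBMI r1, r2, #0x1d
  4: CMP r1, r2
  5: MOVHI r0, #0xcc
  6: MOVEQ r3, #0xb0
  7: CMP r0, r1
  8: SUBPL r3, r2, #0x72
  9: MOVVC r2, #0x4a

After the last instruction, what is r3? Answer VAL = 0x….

VAL = 0x33

[0] flags=0011 → (cmp)
[1] flags=0011 HI?T → r3=0x5b
[2] flags=0011 VS?T → r1=0x09
[3] flags=0011 MI?F → skip
[4] flags=0000 → (cmp)
[5] flags=0000 HI?F → skip
[6] flags=0000 EQ?F → skip
[7] flags=0010 → (cmp)
[8] flags=0010 PL?T → r3=0x33
[9] flags=0010 VC?T → r2=0x4a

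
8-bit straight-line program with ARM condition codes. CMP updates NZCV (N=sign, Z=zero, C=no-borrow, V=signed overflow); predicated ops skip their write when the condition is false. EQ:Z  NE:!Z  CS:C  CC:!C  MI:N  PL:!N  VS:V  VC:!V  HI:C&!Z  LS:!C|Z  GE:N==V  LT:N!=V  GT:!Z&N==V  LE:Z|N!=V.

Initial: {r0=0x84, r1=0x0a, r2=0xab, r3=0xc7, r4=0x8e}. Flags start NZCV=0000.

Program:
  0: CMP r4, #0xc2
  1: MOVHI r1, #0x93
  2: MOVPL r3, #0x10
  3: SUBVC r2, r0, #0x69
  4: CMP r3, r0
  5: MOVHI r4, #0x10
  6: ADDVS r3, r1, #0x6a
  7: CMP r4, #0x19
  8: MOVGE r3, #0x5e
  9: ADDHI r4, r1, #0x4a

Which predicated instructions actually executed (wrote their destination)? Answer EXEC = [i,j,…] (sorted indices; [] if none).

[0] flags=1000 → (cmp)
[1] flags=1000 HI?F → skip
[2] flags=1000 PL?F → skip
[3] flags=1000 VC?T → r2=0x1b
[4] flags=0010 → (cmp)
[5] flags=0010 HI?T → r4=0x10
[6] flags=0010 VS?F → skip
[7] flags=1000 → (cmp)
[8] flags=1000 GE?F → skip
[9] flags=1000 HI?F → skip

EXEC = [3,5]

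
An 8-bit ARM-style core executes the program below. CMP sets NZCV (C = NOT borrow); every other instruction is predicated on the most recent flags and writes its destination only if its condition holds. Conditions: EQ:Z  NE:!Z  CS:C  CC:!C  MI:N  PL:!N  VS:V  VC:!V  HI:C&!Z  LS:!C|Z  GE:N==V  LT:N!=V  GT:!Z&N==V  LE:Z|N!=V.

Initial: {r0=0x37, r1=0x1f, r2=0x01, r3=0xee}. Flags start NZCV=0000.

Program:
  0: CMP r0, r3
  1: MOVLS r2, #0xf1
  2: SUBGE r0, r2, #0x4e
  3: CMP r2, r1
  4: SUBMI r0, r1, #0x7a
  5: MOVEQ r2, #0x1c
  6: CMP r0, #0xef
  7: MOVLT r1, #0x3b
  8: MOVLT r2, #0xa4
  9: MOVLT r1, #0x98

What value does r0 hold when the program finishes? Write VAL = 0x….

[0] flags=0000 → (cmp)
[1] flags=0000 LS?T → r2=0xf1
[2] flags=0000 GE?T → r0=0xa3
[3] flags=1010 → (cmp)
[4] flags=1010 MI?T → r0=0xa5
[5] flags=1010 EQ?F → skip
[6] flags=1000 → (cmp)
[7] flags=1000 LT?T → r1=0x3b
[8] flags=1000 LT?T → r2=0xa4
[9] flags=1000 LT?T → r1=0x98

VAL = 0xa5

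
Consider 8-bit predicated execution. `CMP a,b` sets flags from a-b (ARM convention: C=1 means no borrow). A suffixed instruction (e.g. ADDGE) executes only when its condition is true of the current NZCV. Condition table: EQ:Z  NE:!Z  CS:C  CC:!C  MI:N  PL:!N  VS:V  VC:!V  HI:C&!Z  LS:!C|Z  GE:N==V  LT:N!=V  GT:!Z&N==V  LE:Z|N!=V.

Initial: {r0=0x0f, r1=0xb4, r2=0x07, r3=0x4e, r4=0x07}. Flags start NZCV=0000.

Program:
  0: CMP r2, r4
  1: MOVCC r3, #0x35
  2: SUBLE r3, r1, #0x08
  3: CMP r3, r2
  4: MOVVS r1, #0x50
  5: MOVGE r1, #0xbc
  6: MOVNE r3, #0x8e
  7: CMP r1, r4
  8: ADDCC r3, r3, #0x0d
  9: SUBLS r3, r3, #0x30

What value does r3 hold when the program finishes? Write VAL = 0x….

[0] flags=0110 → (cmp)
[1] flags=0110 CC?F → skip
[2] flags=0110 LE?T → r3=0xac
[3] flags=1010 → (cmp)
[4] flags=1010 VS?F → skip
[5] flags=1010 GE?F → skip
[6] flags=1010 NE?T → r3=0x8e
[7] flags=1010 → (cmp)
[8] flags=1010 CC?F → skip
[9] flags=1010 LS?F → skip

VAL = 0x8e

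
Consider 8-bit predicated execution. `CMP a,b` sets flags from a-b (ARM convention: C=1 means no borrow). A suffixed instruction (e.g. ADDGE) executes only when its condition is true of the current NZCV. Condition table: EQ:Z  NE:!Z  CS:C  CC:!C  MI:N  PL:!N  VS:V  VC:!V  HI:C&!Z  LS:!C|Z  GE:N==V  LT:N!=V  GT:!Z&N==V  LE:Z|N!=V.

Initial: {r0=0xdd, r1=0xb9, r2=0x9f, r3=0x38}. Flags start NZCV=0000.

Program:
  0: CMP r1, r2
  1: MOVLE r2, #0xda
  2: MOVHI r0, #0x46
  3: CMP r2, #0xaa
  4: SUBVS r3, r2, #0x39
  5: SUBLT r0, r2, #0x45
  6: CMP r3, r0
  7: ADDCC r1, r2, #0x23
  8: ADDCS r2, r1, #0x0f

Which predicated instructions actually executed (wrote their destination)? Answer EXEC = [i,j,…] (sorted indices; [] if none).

0: ✓ CMP  NZCV=0010
1: · MOVLE
2: ✓ MOVHI  r0←0x46
3: ✓ CMP  NZCV=1000
4: · SUBVS
5: ✓ SUBLT  r0←0x5a
6: ✓ CMP  NZCV=1000
7: ✓ ADDCC  r1←0xc2
8: · ADDCS

EXEC = [2,5,7]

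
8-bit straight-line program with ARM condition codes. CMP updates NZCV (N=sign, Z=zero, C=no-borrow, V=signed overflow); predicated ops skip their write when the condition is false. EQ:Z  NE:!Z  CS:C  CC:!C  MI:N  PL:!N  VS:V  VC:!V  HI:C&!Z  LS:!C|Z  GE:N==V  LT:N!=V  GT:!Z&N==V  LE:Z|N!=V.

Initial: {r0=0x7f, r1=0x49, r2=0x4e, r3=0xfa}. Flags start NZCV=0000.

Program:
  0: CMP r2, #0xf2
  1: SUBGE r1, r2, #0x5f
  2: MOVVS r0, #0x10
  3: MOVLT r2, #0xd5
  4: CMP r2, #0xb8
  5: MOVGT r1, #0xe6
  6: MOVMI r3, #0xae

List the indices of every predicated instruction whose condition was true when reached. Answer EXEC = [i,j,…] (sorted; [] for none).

EXEC = [1,5,6]

[0] flags=0000 → (cmp)
[1] flags=0000 GE?T → r1=0xef
[2] flags=0000 VS?F → skip
[3] flags=0000 LT?F → skip
[4] flags=1001 → (cmp)
[5] flags=1001 GT?T → r1=0xe6
[6] flags=1001 MI?T → r3=0xae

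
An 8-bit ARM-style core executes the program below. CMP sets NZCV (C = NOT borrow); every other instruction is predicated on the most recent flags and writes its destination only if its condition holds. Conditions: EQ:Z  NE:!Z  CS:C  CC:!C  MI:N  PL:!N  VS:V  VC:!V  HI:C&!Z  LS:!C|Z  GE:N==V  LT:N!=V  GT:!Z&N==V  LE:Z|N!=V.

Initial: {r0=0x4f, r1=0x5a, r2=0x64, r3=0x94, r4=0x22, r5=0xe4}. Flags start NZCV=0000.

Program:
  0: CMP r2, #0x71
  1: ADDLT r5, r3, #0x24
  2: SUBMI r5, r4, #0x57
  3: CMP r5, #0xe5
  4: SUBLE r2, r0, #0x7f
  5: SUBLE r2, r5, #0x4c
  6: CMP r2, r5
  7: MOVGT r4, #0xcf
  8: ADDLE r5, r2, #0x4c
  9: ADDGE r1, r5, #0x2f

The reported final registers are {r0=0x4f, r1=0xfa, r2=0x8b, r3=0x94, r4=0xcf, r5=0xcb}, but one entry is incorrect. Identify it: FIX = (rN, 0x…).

[0] flags=1000 → (cmp)
[1] flags=1000 LT?T → r5=0xb8
[2] flags=1000 MI?T → r5=0xcb
[3] flags=1000 → (cmp)
[4] flags=1000 LE?T → r2=0xd0
[5] flags=1000 LE?T → r2=0x7f
[6] flags=1001 → (cmp)
[7] flags=1001 GT?T → r4=0xcf
[8] flags=1001 LE?F → skip
[9] flags=1001 GE?T → r1=0xfa

FIX = (r2, 0x7f)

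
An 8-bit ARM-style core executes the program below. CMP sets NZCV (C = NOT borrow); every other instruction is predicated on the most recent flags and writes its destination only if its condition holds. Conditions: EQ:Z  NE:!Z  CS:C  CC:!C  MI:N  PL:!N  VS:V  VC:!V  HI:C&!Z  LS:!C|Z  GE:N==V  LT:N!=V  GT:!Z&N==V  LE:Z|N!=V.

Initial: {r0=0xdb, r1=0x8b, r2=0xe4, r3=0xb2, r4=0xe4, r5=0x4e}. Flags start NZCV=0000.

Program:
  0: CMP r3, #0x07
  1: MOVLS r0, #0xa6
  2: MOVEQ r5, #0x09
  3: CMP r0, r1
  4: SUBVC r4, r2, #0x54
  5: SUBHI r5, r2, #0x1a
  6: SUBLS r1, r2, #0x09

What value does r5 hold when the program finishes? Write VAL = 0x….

[0] flags=1010 → (cmp)
[1] flags=1010 LS?F → skip
[2] flags=1010 EQ?F → skip
[3] flags=0010 → (cmp)
[4] flags=0010 VC?T → r4=0x90
[5] flags=0010 HI?T → r5=0xca
[6] flags=0010 LS?F → skip

VAL = 0xca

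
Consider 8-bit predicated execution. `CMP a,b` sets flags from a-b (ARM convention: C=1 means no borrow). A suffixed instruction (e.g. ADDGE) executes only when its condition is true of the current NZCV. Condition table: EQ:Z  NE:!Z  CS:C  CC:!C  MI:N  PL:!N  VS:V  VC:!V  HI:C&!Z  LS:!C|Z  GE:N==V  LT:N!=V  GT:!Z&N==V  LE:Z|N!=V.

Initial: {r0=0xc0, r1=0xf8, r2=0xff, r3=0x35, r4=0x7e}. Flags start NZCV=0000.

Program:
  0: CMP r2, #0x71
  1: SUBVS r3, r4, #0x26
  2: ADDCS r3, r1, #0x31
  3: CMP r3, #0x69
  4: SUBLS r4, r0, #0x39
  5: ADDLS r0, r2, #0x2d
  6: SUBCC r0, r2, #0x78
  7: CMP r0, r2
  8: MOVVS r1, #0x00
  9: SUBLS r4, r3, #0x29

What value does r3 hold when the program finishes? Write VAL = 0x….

[0] flags=1010 → (cmp)
[1] flags=1010 VS?F → skip
[2] flags=1010 CS?T → r3=0x29
[3] flags=1000 → (cmp)
[4] flags=1000 LS?T → r4=0x87
[5] flags=1000 LS?T → r0=0x2c
[6] flags=1000 CC?T → r0=0x87
[7] flags=1000 → (cmp)
[8] flags=1000 VS?F → skip
[9] flags=1000 LS?T → r4=0x00

VAL = 0x29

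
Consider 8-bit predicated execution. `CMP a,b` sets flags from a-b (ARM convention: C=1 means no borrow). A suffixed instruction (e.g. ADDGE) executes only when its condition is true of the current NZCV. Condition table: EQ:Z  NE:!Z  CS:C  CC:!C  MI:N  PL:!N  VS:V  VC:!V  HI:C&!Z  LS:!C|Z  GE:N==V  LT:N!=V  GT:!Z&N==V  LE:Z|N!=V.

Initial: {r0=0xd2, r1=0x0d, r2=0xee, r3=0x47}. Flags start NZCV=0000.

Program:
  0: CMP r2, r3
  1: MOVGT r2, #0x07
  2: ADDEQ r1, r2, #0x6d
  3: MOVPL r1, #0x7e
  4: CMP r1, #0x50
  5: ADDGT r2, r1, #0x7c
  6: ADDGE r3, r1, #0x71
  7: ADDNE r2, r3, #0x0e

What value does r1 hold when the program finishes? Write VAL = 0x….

VAL = 0x0d

0: ✓ CMP  NZCV=1010
1: · MOVGT
2: · ADDEQ
3: · MOVPL
4: ✓ CMP  NZCV=1000
5: · ADDGT
6: · ADDGE
7: ✓ ADDNE  r2←0x55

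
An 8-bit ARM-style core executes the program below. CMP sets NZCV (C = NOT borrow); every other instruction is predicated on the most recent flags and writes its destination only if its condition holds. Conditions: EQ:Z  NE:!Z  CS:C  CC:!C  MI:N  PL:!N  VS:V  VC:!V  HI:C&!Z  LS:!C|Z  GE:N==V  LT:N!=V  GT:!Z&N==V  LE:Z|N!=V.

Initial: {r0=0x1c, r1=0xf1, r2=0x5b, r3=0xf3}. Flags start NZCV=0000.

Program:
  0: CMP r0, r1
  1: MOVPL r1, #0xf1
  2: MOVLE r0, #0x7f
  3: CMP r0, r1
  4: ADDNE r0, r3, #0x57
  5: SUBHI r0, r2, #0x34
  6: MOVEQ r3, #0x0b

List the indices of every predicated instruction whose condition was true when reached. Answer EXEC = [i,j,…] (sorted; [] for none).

EXEC = [1,4]

0: ✓ CMP  NZCV=0000
1: ✓ MOVPL  r1←0xf1
2: · MOVLE
3: ✓ CMP  NZCV=0000
4: ✓ ADDNE  r0←0x4a
5: · SUBHI
6: · MOVEQ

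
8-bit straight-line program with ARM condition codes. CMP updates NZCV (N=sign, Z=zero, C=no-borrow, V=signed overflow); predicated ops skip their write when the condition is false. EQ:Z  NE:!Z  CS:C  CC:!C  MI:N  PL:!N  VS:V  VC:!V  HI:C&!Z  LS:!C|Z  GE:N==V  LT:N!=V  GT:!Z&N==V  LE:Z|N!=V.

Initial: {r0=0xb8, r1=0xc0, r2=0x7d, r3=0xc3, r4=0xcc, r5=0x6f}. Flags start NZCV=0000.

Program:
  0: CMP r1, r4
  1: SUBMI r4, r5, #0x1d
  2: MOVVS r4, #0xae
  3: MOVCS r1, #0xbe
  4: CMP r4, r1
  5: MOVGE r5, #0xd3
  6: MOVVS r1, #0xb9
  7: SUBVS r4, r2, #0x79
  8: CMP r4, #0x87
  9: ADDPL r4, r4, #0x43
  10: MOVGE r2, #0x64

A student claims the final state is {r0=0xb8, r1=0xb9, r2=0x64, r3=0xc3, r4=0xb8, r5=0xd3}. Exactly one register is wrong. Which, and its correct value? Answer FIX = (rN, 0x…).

0: ✓ CMP  NZCV=1000
1: ✓ SUBMI  r4←0x52
2: · MOVVS
3: · MOVCS
4: ✓ CMP  NZCV=1001
5: ✓ MOVGE  r5←0xd3
6: ✓ MOVVS  r1←0xb9
7: ✓ SUBVS  r4←0x04
8: ✓ CMP  NZCV=0000
9: ✓ ADDPL  r4←0x47
10: ✓ MOVGE  r2←0x64

FIX = (r4, 0x47)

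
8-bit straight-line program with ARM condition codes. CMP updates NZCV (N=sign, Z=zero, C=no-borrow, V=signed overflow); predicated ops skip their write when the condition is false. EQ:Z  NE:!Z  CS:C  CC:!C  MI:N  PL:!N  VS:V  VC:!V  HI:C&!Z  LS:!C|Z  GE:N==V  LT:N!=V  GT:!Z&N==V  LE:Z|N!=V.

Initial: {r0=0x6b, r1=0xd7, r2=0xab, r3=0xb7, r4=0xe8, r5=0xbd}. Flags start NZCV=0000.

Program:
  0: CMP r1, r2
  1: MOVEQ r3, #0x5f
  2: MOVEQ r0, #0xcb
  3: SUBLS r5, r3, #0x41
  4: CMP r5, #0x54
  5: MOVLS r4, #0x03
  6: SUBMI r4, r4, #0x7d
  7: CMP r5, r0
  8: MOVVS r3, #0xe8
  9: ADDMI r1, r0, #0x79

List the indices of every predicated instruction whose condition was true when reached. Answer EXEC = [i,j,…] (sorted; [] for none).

0: ✓ CMP  NZCV=0010
1: · MOVEQ
2: · MOVEQ
3: · SUBLS
4: ✓ CMP  NZCV=0011
5: · MOVLS
6: · SUBMI
7: ✓ CMP  NZCV=0011
8: ✓ MOVVS  r3←0xe8
9: · ADDMI

EXEC = [8]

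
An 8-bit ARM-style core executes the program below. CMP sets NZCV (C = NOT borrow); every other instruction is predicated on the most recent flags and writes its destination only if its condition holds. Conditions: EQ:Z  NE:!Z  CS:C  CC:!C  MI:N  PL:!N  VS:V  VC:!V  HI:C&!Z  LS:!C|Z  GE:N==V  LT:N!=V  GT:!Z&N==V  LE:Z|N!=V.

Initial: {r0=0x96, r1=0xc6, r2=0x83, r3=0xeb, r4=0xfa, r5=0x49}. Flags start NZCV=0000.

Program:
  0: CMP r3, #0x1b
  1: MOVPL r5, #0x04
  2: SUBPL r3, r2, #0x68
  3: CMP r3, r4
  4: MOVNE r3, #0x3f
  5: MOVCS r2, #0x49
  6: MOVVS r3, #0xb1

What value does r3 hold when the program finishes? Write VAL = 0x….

VAL = 0x3f

[0] flags=1010 → (cmp)
[1] flags=1010 PL?F → skip
[2] flags=1010 PL?F → skip
[3] flags=1000 → (cmp)
[4] flags=1000 NE?T → r3=0x3f
[5] flags=1000 CS?F → skip
[6] flags=1000 VS?F → skip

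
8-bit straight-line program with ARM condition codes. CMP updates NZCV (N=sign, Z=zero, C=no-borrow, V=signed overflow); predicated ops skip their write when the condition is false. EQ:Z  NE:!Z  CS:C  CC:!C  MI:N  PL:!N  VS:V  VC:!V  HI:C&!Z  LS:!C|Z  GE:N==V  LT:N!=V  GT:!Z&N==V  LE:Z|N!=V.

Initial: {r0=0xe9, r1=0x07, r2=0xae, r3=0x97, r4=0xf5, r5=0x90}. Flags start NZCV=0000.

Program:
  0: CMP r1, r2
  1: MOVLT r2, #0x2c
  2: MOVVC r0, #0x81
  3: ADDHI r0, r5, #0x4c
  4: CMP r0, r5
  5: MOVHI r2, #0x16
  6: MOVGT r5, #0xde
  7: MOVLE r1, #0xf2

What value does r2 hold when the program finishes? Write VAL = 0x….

VAL = 0xae

0: ✓ CMP  NZCV=0000
1: · MOVLT
2: ✓ MOVVC  r0←0x81
3: · ADDHI
4: ✓ CMP  NZCV=1000
5: · MOVHI
6: · MOVGT
7: ✓ MOVLE  r1←0xf2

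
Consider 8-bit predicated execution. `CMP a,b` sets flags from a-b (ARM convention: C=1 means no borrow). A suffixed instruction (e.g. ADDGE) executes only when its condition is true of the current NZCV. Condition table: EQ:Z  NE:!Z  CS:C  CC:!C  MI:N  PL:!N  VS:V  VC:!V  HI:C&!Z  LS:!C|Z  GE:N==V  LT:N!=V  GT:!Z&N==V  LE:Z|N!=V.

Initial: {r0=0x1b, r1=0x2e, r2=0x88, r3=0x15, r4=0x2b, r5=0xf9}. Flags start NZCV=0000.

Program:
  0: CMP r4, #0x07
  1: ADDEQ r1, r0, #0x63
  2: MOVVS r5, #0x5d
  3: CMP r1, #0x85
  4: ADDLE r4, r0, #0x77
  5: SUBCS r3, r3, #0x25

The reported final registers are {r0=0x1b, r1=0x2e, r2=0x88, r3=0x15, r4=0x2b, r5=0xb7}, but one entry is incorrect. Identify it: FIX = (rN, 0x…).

[0] flags=0010 → (cmp)
[1] flags=0010 EQ?F → skip
[2] flags=0010 VS?F → skip
[3] flags=1001 → (cmp)
[4] flags=1001 LE?F → skip
[5] flags=1001 CS?F → skip

FIX = (r5, 0xf9)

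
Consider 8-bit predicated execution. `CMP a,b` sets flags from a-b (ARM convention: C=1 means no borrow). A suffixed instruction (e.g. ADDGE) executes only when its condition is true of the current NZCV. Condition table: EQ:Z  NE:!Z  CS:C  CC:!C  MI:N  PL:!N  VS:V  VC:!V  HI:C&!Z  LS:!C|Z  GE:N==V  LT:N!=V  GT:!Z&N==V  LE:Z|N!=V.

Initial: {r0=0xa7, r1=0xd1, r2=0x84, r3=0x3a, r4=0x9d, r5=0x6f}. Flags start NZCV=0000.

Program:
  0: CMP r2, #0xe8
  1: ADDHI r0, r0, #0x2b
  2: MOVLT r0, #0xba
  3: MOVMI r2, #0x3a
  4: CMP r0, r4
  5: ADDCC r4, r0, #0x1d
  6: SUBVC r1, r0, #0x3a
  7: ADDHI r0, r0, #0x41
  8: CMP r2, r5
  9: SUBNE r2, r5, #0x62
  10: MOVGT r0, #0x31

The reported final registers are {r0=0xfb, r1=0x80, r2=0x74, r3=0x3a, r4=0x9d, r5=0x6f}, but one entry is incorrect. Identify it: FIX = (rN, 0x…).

0: ✓ CMP  NZCV=1000
1: · ADDHI
2: ✓ MOVLT  r0←0xba
3: ✓ MOVMI  r2←0x3a
4: ✓ CMP  NZCV=0010
5: · ADDCC
6: ✓ SUBVC  r1←0x80
7: ✓ ADDHI  r0←0xfb
8: ✓ CMP  NZCV=1000
9: ✓ SUBNE  r2←0x0d
10: · MOVGT

FIX = (r2, 0x0d)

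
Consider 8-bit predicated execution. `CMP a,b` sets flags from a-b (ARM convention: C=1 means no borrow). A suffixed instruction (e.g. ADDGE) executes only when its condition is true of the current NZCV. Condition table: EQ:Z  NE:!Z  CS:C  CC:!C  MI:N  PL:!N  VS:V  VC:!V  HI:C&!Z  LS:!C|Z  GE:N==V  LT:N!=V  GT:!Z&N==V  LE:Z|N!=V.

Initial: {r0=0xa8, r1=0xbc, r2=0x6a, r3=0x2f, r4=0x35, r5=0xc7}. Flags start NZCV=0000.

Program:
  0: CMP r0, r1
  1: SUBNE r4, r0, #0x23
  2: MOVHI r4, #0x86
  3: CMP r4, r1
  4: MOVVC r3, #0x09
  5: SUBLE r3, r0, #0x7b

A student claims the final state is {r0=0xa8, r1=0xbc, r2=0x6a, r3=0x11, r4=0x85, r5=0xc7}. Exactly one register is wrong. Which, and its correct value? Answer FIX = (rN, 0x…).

FIX = (r3, 0x2d)

0: ✓ CMP  NZCV=1000
1: ✓ SUBNE  r4←0x85
2: · MOVHI
3: ✓ CMP  NZCV=1000
4: ✓ MOVVC  r3←0x09
5: ✓ SUBLE  r3←0x2d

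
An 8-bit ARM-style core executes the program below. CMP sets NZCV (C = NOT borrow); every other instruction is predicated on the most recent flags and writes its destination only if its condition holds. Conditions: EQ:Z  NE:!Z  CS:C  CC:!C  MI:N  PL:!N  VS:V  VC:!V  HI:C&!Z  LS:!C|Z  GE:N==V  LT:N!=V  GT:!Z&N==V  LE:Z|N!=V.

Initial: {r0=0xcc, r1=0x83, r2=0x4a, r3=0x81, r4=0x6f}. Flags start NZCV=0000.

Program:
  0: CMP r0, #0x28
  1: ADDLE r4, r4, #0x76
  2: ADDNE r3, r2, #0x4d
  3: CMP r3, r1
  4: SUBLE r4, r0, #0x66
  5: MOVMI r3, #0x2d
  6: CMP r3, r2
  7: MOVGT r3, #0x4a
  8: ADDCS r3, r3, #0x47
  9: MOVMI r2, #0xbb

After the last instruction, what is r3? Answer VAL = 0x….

VAL = 0xde

0: ✓ CMP  NZCV=1010
1: ✓ ADDLE  r4←0xe5
2: ✓ ADDNE  r3←0x97
3: ✓ CMP  NZCV=0010
4: · SUBLE
5: · MOVMI
6: ✓ CMP  NZCV=0011
7: · MOVGT
8: ✓ ADDCS  r3←0xde
9: · MOVMI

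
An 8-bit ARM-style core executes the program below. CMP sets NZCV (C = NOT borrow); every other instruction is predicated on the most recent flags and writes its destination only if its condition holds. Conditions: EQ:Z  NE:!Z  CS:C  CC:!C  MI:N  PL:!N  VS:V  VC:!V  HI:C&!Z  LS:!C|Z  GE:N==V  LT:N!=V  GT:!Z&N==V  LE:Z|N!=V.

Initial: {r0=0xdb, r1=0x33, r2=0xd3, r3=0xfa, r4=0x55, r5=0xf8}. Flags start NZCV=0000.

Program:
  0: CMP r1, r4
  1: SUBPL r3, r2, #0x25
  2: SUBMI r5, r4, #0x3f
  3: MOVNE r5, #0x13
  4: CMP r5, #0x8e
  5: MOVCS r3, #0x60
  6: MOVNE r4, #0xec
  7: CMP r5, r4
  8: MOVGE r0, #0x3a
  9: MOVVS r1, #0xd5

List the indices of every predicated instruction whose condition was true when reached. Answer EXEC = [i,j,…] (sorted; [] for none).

EXEC = [2,3,6,8]

[0] flags=1000 → (cmp)
[1] flags=1000 PL?F → skip
[2] flags=1000 MI?T → r5=0x16
[3] flags=1000 NE?T → r5=0x13
[4] flags=1001 → (cmp)
[5] flags=1001 CS?F → skip
[6] flags=1001 NE?T → r4=0xec
[7] flags=0000 → (cmp)
[8] flags=0000 GE?T → r0=0x3a
[9] flags=0000 VS?F → skip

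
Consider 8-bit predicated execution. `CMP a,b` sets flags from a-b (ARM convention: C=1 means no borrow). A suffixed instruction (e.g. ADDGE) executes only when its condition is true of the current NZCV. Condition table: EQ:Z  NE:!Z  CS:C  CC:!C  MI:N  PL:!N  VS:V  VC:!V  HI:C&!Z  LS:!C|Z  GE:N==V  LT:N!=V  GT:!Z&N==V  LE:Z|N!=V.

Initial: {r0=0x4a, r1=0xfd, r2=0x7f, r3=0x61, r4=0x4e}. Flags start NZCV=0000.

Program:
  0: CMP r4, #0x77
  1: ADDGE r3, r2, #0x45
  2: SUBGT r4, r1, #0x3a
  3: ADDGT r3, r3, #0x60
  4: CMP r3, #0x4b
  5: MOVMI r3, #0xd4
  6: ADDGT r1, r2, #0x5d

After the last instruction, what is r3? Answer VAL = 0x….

[0] flags=1000 → (cmp)
[1] flags=1000 GE?F → skip
[2] flags=1000 GT?F → skip
[3] flags=1000 GT?F → skip
[4] flags=0010 → (cmp)
[5] flags=0010 MI?F → skip
[6] flags=0010 GT?T → r1=0xdc

VAL = 0x61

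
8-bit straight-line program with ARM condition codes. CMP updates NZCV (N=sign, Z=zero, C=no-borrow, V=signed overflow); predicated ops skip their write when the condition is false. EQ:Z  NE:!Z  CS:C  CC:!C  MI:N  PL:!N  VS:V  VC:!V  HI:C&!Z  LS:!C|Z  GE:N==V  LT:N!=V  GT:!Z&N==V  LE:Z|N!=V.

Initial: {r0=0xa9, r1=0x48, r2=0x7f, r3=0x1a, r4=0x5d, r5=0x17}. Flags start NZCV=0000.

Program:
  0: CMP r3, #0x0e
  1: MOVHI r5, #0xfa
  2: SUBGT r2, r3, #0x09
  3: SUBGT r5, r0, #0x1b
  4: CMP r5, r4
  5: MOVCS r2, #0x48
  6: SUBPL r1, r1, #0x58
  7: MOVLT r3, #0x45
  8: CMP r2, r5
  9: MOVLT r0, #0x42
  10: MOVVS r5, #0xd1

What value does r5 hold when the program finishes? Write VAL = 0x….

0: ✓ CMP  NZCV=0010
1: ✓ MOVHI  r5←0xfa
2: ✓ SUBGT  r2←0x11
3: ✓ SUBGT  r5←0x8e
4: ✓ CMP  NZCV=0011
5: ✓ MOVCS  r2←0x48
6: ✓ SUBPL  r1←0xf0
7: ✓ MOVLT  r3←0x45
8: ✓ CMP  NZCV=1001
9: · MOVLT
10: ✓ MOVVS  r5←0xd1

VAL = 0xd1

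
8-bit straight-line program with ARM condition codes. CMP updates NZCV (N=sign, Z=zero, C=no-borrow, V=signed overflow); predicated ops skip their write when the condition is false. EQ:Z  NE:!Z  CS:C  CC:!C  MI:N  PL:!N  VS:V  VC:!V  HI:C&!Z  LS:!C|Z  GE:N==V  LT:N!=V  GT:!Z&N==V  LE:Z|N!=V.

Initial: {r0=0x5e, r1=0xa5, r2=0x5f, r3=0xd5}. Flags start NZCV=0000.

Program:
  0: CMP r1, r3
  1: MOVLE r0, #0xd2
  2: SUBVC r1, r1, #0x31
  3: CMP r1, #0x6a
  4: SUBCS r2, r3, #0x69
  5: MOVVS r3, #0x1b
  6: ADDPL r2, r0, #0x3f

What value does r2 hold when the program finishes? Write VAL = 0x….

0: ✓ CMP  NZCV=1000
1: ✓ MOVLE  r0←0xd2
2: ✓ SUBVC  r1←0x74
3: ✓ CMP  NZCV=0010
4: ✓ SUBCS  r2←0x6c
5: · MOVVS
6: ✓ ADDPL  r2←0x11

VAL = 0x11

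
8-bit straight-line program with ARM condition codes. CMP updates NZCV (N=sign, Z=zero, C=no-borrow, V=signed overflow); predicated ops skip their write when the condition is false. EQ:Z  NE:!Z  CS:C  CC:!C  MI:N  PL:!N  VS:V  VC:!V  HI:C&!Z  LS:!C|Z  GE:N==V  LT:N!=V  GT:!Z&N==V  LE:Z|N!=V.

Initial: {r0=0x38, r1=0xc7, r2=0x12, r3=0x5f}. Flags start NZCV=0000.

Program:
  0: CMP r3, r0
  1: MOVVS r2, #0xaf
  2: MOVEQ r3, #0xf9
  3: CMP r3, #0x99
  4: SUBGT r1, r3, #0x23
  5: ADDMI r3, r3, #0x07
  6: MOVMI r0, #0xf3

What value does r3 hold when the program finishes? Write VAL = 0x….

VAL = 0x66

[0] flags=0010 → (cmp)
[1] flags=0010 VS?F → skip
[2] flags=0010 EQ?F → skip
[3] flags=1001 → (cmp)
[4] flags=1001 GT?T → r1=0x3c
[5] flags=1001 MI?T → r3=0x66
[6] flags=1001 MI?T → r0=0xf3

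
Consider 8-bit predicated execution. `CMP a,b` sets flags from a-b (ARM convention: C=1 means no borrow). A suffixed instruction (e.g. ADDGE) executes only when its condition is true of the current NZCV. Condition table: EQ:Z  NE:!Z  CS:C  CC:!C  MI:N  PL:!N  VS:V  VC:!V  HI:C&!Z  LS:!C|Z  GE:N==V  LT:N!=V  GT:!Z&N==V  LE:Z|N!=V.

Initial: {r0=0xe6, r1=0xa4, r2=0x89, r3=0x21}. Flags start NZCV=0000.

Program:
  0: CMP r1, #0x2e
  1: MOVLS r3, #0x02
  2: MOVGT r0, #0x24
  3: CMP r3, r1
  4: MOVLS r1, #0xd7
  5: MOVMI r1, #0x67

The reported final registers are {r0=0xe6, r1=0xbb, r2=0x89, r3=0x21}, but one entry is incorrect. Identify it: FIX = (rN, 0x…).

[0] flags=0011 → (cmp)
[1] flags=0011 LS?F → skip
[2] flags=0011 GT?F → skip
[3] flags=0000 → (cmp)
[4] flags=0000 LS?T → r1=0xd7
[5] flags=0000 MI?F → skip

FIX = (r1, 0xd7)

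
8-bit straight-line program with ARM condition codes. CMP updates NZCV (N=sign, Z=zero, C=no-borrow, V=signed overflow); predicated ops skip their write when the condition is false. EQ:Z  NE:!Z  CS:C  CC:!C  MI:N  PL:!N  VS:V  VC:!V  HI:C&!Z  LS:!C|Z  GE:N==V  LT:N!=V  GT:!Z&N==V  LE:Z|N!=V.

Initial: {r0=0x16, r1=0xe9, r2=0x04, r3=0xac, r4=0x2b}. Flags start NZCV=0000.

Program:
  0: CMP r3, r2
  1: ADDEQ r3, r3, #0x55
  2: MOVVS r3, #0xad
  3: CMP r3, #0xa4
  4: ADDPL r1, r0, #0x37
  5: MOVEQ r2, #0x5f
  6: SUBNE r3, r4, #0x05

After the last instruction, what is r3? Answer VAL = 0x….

0: ✓ CMP  NZCV=1010
1: · ADDEQ
2: · MOVVS
3: ✓ CMP  NZCV=0010
4: ✓ ADDPL  r1←0x4d
5: · MOVEQ
6: ✓ SUBNE  r3←0x26

VAL = 0x26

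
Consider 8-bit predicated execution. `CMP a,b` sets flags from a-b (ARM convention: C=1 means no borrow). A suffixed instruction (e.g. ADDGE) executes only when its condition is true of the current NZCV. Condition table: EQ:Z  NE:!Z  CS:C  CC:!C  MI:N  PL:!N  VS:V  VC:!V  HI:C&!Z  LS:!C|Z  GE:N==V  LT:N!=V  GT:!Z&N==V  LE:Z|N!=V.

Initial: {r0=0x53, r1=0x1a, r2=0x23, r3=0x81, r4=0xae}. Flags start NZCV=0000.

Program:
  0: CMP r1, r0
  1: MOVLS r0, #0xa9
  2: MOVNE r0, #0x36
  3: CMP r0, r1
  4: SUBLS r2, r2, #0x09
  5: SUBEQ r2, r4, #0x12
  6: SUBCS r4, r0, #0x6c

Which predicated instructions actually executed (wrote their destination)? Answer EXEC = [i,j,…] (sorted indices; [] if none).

EXEC = [1,2,6]

[0] flags=1000 → (cmp)
[1] flags=1000 LS?T → r0=0xa9
[2] flags=1000 NE?T → r0=0x36
[3] flags=0010 → (cmp)
[4] flags=0010 LS?F → skip
[5] flags=0010 EQ?F → skip
[6] flags=0010 CS?T → r4=0xca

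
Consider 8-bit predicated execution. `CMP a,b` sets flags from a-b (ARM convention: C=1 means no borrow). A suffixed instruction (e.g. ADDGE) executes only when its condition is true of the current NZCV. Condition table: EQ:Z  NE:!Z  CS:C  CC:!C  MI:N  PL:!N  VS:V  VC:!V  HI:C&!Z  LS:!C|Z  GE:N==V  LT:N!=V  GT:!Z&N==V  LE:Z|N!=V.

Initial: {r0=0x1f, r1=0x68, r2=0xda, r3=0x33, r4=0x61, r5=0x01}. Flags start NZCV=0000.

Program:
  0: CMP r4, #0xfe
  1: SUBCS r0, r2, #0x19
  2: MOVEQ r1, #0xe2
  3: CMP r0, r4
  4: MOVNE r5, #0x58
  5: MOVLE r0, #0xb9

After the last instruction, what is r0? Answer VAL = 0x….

[0] flags=0000 → (cmp)
[1] flags=0000 CS?F → skip
[2] flags=0000 EQ?F → skip
[3] flags=1000 → (cmp)
[4] flags=1000 NE?T → r5=0x58
[5] flags=1000 LE?T → r0=0xb9

VAL = 0xb9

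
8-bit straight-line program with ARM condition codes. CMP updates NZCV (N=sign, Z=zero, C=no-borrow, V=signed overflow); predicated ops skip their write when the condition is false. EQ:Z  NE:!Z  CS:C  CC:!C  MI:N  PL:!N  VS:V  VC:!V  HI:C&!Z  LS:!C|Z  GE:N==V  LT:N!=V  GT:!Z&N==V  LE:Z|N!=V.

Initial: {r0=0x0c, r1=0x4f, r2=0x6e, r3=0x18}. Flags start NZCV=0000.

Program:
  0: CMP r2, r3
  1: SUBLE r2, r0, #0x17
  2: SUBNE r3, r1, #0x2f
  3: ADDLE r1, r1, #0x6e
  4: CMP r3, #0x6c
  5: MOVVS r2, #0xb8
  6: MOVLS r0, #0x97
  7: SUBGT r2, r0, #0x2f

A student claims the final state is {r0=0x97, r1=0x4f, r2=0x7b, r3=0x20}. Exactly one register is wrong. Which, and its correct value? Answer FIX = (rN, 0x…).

0: ✓ CMP  NZCV=0010
1: · SUBLE
2: ✓ SUBNE  r3←0x20
3: · ADDLE
4: ✓ CMP  NZCV=1000
5: · MOVVS
6: ✓ MOVLS  r0←0x97
7: · SUBGT

FIX = (r2, 0x6e)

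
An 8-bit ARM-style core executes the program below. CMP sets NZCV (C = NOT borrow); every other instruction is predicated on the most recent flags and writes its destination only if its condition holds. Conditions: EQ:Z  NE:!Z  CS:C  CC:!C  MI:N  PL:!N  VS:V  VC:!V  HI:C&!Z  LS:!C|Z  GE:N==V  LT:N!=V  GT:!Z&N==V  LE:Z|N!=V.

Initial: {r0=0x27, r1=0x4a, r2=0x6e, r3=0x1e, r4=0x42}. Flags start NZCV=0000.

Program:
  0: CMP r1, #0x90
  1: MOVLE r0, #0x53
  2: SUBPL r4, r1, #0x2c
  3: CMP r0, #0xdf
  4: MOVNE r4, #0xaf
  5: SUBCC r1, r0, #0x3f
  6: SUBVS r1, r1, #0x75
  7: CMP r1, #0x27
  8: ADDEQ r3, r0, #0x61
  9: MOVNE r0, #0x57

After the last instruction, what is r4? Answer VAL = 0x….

[0] flags=1001 → (cmp)
[1] flags=1001 LE?F → skip
[2] flags=1001 PL?F → skip
[3] flags=0000 → (cmp)
[4] flags=0000 NE?T → r4=0xaf
[5] flags=0000 CC?T → r1=0xe8
[6] flags=0000 VS?F → skip
[7] flags=1010 → (cmp)
[8] flags=1010 EQ?F → skip
[9] flags=1010 NE?T → r0=0x57

VAL = 0xaf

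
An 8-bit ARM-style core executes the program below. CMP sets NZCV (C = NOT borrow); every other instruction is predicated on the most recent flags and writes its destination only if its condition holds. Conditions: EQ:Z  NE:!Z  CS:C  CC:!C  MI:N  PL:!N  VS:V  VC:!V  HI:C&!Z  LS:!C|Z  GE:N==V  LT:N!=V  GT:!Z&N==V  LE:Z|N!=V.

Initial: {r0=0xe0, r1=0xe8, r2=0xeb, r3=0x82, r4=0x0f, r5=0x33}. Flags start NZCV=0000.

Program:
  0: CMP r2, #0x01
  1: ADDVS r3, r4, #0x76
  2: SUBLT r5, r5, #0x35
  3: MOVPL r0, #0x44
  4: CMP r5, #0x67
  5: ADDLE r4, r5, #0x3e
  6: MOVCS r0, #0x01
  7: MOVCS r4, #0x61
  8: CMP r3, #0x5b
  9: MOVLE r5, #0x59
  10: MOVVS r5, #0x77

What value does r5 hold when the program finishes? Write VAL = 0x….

VAL = 0x77

0: ✓ CMP  NZCV=1010
1: · ADDVS
2: ✓ SUBLT  r5←0xfe
3: · MOVPL
4: ✓ CMP  NZCV=1010
5: ✓ ADDLE  r4←0x3c
6: ✓ MOVCS  r0←0x01
7: ✓ MOVCS  r4←0x61
8: ✓ CMP  NZCV=0011
9: ✓ MOVLE  r5←0x59
10: ✓ MOVVS  r5←0x77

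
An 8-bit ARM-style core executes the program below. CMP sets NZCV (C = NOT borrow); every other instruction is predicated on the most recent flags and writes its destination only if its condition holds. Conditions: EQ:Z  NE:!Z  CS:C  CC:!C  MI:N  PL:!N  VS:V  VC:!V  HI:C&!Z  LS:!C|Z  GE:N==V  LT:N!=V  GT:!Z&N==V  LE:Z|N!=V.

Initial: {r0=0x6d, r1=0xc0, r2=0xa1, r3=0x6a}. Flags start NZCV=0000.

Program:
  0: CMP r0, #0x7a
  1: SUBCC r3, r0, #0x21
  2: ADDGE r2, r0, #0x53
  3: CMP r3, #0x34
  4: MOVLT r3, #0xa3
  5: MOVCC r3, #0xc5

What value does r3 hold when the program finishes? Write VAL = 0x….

[0] flags=1000 → (cmp)
[1] flags=1000 CC?T → r3=0x4c
[2] flags=1000 GE?F → skip
[3] flags=0010 → (cmp)
[4] flags=0010 LT?F → skip
[5] flags=0010 CC?F → skip

VAL = 0x4c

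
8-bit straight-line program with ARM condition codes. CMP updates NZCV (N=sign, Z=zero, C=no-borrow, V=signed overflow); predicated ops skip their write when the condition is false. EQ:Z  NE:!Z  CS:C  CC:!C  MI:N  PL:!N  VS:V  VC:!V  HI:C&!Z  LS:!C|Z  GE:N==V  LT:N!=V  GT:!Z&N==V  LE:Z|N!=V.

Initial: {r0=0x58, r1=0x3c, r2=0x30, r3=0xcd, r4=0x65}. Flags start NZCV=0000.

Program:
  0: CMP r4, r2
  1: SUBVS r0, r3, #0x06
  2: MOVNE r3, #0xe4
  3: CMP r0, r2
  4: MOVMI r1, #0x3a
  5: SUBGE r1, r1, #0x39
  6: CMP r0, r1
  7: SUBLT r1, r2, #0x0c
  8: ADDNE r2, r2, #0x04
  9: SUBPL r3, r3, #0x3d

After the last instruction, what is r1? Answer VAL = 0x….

0: ✓ CMP  NZCV=0010
1: · SUBVS
2: ✓ MOVNE  r3←0xe4
3: ✓ CMP  NZCV=0010
4: · MOVMI
5: ✓ SUBGE  r1←0x03
6: ✓ CMP  NZCV=0010
7: · SUBLT
8: ✓ ADDNE  r2←0x34
9: ✓ SUBPL  r3←0xa7

VAL = 0x03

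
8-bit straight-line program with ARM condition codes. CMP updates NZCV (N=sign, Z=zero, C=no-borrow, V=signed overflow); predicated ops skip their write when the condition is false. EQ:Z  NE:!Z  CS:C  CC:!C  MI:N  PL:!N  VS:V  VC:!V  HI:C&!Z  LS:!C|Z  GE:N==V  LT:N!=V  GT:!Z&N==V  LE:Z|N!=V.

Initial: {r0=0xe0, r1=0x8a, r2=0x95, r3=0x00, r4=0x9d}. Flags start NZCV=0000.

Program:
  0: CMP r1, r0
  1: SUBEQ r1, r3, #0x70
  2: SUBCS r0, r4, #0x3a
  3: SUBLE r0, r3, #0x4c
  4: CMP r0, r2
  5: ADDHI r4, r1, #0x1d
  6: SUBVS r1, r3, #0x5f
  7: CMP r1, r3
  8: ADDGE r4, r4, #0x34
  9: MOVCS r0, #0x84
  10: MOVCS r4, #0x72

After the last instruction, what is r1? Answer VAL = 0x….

VAL = 0x8a

0: ✓ CMP  NZCV=1000
1: · SUBEQ
2: · SUBCS
3: ✓ SUBLE  r0←0xb4
4: ✓ CMP  NZCV=0010
5: ✓ ADDHI  r4←0xa7
6: · SUBVS
7: ✓ CMP  NZCV=1010
8: · ADDGE
9: ✓ MOVCS  r0←0x84
10: ✓ MOVCS  r4←0x72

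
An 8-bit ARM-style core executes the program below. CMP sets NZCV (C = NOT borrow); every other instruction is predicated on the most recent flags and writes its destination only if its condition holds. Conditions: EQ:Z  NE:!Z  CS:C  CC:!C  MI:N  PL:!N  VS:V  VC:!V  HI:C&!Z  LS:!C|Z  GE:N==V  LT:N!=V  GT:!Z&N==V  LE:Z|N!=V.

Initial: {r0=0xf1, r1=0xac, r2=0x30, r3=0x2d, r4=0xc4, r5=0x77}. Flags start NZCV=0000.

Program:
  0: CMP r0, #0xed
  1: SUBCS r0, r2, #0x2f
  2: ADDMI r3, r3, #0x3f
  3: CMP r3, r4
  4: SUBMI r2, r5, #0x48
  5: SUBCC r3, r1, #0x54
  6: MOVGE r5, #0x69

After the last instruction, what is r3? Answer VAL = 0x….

VAL = 0x58

0: ✓ CMP  NZCV=0010
1: ✓ SUBCS  r0←0x01
2: · ADDMI
3: ✓ CMP  NZCV=0000
4: · SUBMI
5: ✓ SUBCC  r3←0x58
6: ✓ MOVGE  r5←0x69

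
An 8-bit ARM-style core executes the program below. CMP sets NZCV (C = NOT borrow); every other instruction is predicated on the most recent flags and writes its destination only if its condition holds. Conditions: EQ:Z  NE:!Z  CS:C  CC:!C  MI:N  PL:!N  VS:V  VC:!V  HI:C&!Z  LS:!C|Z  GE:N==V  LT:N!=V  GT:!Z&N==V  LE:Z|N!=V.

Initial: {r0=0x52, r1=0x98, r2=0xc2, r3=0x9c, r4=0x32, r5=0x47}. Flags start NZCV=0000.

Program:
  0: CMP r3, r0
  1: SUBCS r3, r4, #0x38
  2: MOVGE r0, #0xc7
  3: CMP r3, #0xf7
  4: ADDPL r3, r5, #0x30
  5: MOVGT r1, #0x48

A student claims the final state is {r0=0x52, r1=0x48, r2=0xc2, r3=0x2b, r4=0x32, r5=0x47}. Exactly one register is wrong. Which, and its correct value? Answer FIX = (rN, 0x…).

[0] flags=0011 → (cmp)
[1] flags=0011 CS?T → r3=0xfa
[2] flags=0011 GE?F → skip
[3] flags=0010 → (cmp)
[4] flags=0010 PL?T → r3=0x77
[5] flags=0010 GT?T → r1=0x48

FIX = (r3, 0x77)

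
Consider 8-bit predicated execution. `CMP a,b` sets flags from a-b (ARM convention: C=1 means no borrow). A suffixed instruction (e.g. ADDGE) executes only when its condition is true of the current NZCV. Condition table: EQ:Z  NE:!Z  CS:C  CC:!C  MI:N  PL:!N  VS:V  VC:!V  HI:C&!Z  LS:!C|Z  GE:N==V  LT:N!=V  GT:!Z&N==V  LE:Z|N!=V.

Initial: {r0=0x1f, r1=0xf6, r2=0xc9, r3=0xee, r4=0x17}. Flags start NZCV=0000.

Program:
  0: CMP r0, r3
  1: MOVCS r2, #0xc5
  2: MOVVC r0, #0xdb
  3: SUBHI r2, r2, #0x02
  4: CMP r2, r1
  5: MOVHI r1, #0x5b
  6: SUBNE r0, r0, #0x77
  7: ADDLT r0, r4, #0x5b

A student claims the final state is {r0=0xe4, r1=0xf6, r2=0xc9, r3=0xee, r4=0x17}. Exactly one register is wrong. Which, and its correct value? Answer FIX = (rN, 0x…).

FIX = (r0, 0x72)

[0] flags=0000 → (cmp)
[1] flags=0000 CS?F → skip
[2] flags=0000 VC?T → r0=0xdb
[3] flags=0000 HI?F → skip
[4] flags=1000 → (cmp)
[5] flags=1000 HI?F → skip
[6] flags=1000 NE?T → r0=0x64
[7] flags=1000 LT?T → r0=0x72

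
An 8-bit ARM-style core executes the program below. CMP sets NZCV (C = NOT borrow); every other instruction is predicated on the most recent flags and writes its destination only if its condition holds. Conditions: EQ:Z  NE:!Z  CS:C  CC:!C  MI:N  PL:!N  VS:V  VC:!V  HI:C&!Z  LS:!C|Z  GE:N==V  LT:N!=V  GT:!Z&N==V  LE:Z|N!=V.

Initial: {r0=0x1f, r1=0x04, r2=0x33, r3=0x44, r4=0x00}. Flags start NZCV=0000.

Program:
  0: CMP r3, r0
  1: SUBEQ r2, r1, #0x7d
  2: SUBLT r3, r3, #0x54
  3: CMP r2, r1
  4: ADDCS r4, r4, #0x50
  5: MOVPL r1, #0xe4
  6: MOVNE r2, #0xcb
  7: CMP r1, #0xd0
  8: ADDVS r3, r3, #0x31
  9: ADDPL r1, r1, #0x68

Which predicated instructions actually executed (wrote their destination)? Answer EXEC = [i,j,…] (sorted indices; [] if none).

EXEC = [4,5,6,9]

0: ✓ CMP  NZCV=0010
1: · SUBEQ
2: · SUBLT
3: ✓ CMP  NZCV=0010
4: ✓ ADDCS  r4←0x50
5: ✓ MOVPL  r1←0xe4
6: ✓ MOVNE  r2←0xcb
7: ✓ CMP  NZCV=0010
8: · ADDVS
9: ✓ ADDPL  r1←0x4c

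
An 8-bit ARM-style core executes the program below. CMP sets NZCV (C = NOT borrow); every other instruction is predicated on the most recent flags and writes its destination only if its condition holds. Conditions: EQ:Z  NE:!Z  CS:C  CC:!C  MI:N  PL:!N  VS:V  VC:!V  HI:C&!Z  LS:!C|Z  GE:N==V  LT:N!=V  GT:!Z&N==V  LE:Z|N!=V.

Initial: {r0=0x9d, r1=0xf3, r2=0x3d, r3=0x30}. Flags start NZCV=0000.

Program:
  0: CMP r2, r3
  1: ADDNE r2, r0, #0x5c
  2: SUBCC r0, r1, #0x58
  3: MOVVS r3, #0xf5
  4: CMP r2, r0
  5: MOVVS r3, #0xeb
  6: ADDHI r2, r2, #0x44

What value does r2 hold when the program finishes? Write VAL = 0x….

VAL = 0x3d

[0] flags=0010 → (cmp)
[1] flags=0010 NE?T → r2=0xf9
[2] flags=0010 CC?F → skip
[3] flags=0010 VS?F → skip
[4] flags=0010 → (cmp)
[5] flags=0010 VS?F → skip
[6] flags=0010 HI?T → r2=0x3d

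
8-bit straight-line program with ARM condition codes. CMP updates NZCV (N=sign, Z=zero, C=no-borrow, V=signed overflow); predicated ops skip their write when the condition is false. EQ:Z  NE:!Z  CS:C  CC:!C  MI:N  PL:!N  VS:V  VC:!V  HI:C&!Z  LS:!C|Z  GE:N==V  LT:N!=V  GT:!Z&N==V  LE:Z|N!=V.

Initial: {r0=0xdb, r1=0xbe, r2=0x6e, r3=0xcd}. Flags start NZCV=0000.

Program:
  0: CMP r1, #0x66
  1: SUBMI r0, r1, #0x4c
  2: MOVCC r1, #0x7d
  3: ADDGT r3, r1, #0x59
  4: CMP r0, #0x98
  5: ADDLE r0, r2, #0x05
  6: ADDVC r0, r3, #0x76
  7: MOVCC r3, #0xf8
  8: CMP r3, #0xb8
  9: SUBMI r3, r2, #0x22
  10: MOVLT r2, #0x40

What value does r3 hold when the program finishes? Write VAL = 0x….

[0] flags=0011 → (cmp)
[1] flags=0011 MI?F → skip
[2] flags=0011 CC?F → skip
[3] flags=0011 GT?F → skip
[4] flags=0010 → (cmp)
[5] flags=0010 LE?F → skip
[6] flags=0010 VC?T → r0=0x43
[7] flags=0010 CC?F → skip
[8] flags=0010 → (cmp)
[9] flags=0010 MI?F → skip
[10] flags=0010 LT?F → skip

VAL = 0xcd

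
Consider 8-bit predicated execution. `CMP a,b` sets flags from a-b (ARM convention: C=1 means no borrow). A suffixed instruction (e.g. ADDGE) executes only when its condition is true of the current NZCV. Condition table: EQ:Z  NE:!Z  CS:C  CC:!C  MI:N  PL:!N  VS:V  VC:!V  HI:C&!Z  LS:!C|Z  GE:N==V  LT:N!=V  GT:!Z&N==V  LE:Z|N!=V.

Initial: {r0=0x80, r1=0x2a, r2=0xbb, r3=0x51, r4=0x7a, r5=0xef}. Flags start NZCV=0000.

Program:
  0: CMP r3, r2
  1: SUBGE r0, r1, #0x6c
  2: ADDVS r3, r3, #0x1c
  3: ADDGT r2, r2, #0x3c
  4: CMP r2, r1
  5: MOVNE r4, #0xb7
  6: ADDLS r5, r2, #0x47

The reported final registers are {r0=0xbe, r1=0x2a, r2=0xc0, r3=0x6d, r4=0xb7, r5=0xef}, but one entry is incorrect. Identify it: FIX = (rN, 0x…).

FIX = (r2, 0xf7)

0: ✓ CMP  NZCV=1001
1: ✓ SUBGE  r0←0xbe
2: ✓ ADDVS  r3←0x6d
3: ✓ ADDGT  r2←0xf7
4: ✓ CMP  NZCV=1010
5: ✓ MOVNE  r4←0xb7
6: · ADDLS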